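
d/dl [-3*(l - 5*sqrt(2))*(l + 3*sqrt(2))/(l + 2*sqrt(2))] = 3*(-l^2 - 4*sqrt(2)*l - 22)/(l^2 + 4*sqrt(2)*l + 8)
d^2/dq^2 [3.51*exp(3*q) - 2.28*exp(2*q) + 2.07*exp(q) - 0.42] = (31.59*exp(2*q) - 9.12*exp(q) + 2.07)*exp(q)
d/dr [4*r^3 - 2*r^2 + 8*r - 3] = 12*r^2 - 4*r + 8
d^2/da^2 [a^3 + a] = 6*a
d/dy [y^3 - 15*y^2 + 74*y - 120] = 3*y^2 - 30*y + 74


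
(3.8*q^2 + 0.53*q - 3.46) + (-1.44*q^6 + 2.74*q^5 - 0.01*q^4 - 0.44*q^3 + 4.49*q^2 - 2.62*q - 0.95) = -1.44*q^6 + 2.74*q^5 - 0.01*q^4 - 0.44*q^3 + 8.29*q^2 - 2.09*q - 4.41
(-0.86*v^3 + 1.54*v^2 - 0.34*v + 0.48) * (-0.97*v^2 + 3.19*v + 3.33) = 0.8342*v^5 - 4.2372*v^4 + 2.3786*v^3 + 3.578*v^2 + 0.399*v + 1.5984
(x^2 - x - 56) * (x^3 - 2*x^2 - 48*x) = x^5 - 3*x^4 - 102*x^3 + 160*x^2 + 2688*x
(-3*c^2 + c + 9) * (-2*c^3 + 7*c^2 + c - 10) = 6*c^5 - 23*c^4 - 14*c^3 + 94*c^2 - c - 90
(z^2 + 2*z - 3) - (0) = z^2 + 2*z - 3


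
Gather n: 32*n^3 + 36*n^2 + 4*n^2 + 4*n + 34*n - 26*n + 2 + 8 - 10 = 32*n^3 + 40*n^2 + 12*n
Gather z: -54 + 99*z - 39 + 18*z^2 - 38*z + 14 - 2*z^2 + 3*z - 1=16*z^2 + 64*z - 80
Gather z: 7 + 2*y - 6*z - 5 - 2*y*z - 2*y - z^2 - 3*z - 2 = -z^2 + z*(-2*y - 9)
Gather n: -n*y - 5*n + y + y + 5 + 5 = n*(-y - 5) + 2*y + 10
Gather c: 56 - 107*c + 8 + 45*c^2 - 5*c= 45*c^2 - 112*c + 64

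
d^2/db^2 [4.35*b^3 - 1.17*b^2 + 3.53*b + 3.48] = 26.1*b - 2.34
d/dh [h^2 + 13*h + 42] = 2*h + 13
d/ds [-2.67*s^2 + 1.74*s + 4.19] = 1.74 - 5.34*s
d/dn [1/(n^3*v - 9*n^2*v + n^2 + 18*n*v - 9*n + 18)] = (-3*n^2*v + 18*n*v - 2*n - 18*v + 9)/(n^3*v - 9*n^2*v + n^2 + 18*n*v - 9*n + 18)^2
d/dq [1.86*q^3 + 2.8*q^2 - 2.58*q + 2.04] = 5.58*q^2 + 5.6*q - 2.58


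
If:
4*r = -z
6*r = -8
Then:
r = -4/3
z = 16/3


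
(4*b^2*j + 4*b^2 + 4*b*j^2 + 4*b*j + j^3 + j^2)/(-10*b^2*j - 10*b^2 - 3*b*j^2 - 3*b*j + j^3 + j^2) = (-2*b - j)/(5*b - j)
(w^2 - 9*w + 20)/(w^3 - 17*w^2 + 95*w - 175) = (w - 4)/(w^2 - 12*w + 35)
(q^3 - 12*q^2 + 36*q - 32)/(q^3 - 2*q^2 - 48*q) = (q^2 - 4*q + 4)/(q*(q + 6))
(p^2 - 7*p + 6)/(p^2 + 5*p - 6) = (p - 6)/(p + 6)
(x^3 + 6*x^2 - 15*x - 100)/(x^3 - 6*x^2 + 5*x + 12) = (x^2 + 10*x + 25)/(x^2 - 2*x - 3)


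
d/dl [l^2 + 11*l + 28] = 2*l + 11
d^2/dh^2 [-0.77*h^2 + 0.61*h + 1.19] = -1.54000000000000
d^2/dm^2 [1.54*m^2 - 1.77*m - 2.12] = 3.08000000000000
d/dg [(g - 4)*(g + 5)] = 2*g + 1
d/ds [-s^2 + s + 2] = 1 - 2*s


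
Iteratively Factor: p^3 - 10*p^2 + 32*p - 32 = (p - 4)*(p^2 - 6*p + 8) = (p - 4)^2*(p - 2)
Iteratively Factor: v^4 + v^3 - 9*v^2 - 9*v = (v + 3)*(v^3 - 2*v^2 - 3*v) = (v + 1)*(v + 3)*(v^2 - 3*v) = v*(v + 1)*(v + 3)*(v - 3)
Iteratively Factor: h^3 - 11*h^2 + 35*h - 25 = (h - 5)*(h^2 - 6*h + 5) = (h - 5)*(h - 1)*(h - 5)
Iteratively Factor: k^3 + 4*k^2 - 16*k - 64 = (k + 4)*(k^2 - 16) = (k + 4)^2*(k - 4)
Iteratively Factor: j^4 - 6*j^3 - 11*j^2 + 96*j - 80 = (j - 5)*(j^3 - j^2 - 16*j + 16) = (j - 5)*(j - 1)*(j^2 - 16) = (j - 5)*(j - 4)*(j - 1)*(j + 4)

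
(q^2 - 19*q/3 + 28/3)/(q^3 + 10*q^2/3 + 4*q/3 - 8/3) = (3*q^2 - 19*q + 28)/(3*q^3 + 10*q^2 + 4*q - 8)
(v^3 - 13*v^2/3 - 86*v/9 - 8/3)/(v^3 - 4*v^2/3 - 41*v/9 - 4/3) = (v - 6)/(v - 3)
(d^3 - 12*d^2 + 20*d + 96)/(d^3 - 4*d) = (d^2 - 14*d + 48)/(d*(d - 2))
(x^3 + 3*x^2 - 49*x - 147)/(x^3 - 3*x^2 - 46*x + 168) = (x^2 - 4*x - 21)/(x^2 - 10*x + 24)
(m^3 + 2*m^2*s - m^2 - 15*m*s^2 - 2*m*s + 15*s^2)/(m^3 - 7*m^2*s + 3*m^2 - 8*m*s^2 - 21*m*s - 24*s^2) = (-m^3 - 2*m^2*s + m^2 + 15*m*s^2 + 2*m*s - 15*s^2)/(-m^3 + 7*m^2*s - 3*m^2 + 8*m*s^2 + 21*m*s + 24*s^2)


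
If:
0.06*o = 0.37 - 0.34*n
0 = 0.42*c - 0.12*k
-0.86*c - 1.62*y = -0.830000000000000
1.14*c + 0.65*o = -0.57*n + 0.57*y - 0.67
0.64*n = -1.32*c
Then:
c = -0.56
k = -1.95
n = 1.15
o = -0.35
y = 0.81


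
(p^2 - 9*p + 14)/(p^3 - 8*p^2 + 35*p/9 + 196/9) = 9*(p - 2)/(9*p^2 - 9*p - 28)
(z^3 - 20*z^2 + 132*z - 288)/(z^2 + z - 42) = (z^2 - 14*z + 48)/(z + 7)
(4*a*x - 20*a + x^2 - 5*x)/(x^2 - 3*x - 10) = (4*a + x)/(x + 2)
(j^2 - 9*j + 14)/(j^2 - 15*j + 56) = (j - 2)/(j - 8)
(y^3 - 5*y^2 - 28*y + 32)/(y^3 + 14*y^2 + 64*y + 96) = (y^2 - 9*y + 8)/(y^2 + 10*y + 24)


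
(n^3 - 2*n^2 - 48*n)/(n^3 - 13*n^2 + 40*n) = (n + 6)/(n - 5)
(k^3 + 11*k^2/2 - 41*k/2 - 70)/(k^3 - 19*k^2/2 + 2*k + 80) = (k + 7)/(k - 8)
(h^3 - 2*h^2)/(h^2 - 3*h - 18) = h^2*(2 - h)/(-h^2 + 3*h + 18)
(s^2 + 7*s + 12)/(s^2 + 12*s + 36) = (s^2 + 7*s + 12)/(s^2 + 12*s + 36)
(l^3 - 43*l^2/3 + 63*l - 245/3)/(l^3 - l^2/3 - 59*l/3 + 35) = (l^2 - 12*l + 35)/(l^2 + 2*l - 15)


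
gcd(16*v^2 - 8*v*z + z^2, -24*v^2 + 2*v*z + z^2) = -4*v + z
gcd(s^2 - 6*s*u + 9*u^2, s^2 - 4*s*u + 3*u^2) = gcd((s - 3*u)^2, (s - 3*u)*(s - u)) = s - 3*u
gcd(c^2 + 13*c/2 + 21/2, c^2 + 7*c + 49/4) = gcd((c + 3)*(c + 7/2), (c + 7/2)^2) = c + 7/2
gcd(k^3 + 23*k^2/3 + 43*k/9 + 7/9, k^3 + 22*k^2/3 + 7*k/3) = k^2 + 22*k/3 + 7/3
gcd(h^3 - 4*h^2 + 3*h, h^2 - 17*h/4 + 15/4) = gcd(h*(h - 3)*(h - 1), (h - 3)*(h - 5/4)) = h - 3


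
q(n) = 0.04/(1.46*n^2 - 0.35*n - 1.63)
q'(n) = 0.04*(0.35 - 2.92*n)/(1.46*n^2 - 0.35*n - 1.63)^2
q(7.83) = 0.00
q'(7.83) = -0.00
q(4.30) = 0.00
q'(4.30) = -0.00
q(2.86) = 0.00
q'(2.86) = -0.00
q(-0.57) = -0.04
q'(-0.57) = 0.09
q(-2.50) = 0.00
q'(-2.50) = 0.00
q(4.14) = 0.00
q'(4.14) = -0.00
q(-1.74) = 0.01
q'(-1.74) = 0.02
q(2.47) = 0.01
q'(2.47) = -0.01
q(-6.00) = 0.00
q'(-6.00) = 0.00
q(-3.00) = 0.00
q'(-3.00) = 0.00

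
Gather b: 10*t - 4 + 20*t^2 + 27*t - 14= 20*t^2 + 37*t - 18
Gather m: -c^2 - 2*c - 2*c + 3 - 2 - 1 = -c^2 - 4*c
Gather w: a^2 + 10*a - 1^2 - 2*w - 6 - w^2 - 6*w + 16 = a^2 + 10*a - w^2 - 8*w + 9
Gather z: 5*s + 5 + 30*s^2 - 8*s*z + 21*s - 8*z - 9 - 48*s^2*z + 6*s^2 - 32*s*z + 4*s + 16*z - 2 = 36*s^2 + 30*s + z*(-48*s^2 - 40*s + 8) - 6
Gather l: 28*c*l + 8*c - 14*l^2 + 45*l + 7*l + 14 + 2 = 8*c - 14*l^2 + l*(28*c + 52) + 16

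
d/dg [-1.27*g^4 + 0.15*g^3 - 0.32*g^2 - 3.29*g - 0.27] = -5.08*g^3 + 0.45*g^2 - 0.64*g - 3.29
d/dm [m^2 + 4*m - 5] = 2*m + 4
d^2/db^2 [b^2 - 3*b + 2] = 2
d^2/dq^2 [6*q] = 0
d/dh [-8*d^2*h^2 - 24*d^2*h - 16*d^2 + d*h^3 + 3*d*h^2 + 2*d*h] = d*(-16*d*h - 24*d + 3*h^2 + 6*h + 2)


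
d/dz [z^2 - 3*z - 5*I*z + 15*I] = 2*z - 3 - 5*I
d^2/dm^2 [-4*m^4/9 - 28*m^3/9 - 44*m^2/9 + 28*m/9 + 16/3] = -16*m^2/3 - 56*m/3 - 88/9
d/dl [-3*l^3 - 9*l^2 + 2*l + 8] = -9*l^2 - 18*l + 2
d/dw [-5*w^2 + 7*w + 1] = 7 - 10*w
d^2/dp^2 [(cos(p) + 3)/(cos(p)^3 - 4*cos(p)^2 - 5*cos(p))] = (-2*(cos(p) + 3)*(-3*cos(p)^2 + 8*cos(p) + 5)^2*sin(p)^2 + (sin(p)^2 + 4*cos(p) + 4)^2*cos(p)^3 + (sin(p)^2 + 4*cos(p) + 4)*(12*(1 - cos(2*p))^2 - 102*cos(p) - 216*cos(2*p) - 10*cos(3*p) + 9*cos(4*p) - 1)*cos(p)/8)/((sin(p)^2 + 4*cos(p) + 4)^3*cos(p)^3)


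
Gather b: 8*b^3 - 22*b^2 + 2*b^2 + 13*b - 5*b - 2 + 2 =8*b^3 - 20*b^2 + 8*b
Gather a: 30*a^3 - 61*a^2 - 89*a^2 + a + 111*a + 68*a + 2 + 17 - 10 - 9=30*a^3 - 150*a^2 + 180*a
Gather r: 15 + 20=35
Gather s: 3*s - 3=3*s - 3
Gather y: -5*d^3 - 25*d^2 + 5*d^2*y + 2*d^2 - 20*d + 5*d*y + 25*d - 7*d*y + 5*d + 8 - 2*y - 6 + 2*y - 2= -5*d^3 - 23*d^2 + 10*d + y*(5*d^2 - 2*d)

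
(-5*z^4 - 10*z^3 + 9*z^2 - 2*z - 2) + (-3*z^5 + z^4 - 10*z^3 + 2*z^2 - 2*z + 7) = -3*z^5 - 4*z^4 - 20*z^3 + 11*z^2 - 4*z + 5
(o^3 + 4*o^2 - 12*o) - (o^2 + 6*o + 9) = o^3 + 3*o^2 - 18*o - 9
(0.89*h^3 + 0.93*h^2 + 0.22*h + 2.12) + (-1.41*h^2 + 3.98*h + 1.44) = 0.89*h^3 - 0.48*h^2 + 4.2*h + 3.56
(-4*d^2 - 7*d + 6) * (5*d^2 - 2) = -20*d^4 - 35*d^3 + 38*d^2 + 14*d - 12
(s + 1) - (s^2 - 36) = -s^2 + s + 37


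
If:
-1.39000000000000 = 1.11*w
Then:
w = -1.25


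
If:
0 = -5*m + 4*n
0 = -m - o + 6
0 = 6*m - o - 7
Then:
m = 13/7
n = 65/28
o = 29/7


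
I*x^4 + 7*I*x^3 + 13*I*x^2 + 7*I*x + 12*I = (x + 3)*(x + 4)*(x + I)*(I*x + 1)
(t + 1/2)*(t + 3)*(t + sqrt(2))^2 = t^4 + 2*sqrt(2)*t^3 + 7*t^3/2 + 7*t^2/2 + 7*sqrt(2)*t^2 + 3*sqrt(2)*t + 7*t + 3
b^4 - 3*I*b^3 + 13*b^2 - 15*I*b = b*(b - 5*I)*(b - I)*(b + 3*I)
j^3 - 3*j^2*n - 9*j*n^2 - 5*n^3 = (j - 5*n)*(j + n)^2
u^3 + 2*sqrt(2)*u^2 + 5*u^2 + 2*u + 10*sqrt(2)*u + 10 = (u + 5)*(u + sqrt(2))^2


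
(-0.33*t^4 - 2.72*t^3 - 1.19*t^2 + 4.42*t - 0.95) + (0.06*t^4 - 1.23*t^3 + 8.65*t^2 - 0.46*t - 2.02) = -0.27*t^4 - 3.95*t^3 + 7.46*t^2 + 3.96*t - 2.97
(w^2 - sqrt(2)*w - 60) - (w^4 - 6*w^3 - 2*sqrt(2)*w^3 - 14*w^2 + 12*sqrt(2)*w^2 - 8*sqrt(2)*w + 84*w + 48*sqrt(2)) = -w^4 + 2*sqrt(2)*w^3 + 6*w^3 - 12*sqrt(2)*w^2 + 15*w^2 - 84*w + 7*sqrt(2)*w - 48*sqrt(2) - 60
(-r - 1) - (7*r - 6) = 5 - 8*r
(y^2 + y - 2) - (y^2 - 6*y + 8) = 7*y - 10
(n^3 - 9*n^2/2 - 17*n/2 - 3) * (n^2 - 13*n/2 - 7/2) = n^5 - 11*n^4 + 69*n^3/4 + 68*n^2 + 197*n/4 + 21/2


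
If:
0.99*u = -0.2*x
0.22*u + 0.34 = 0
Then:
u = -1.55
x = 7.65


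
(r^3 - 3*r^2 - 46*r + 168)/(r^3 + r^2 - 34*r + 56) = (r - 6)/(r - 2)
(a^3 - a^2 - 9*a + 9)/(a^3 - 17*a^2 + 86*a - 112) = (a^3 - a^2 - 9*a + 9)/(a^3 - 17*a^2 + 86*a - 112)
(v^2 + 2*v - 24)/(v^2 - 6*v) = (v^2 + 2*v - 24)/(v*(v - 6))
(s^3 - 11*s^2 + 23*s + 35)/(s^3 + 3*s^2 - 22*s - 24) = (s^2 - 12*s + 35)/(s^2 + 2*s - 24)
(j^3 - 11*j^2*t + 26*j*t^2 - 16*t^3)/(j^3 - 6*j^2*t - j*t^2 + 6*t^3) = (-j^2 + 10*j*t - 16*t^2)/(-j^2 + 5*j*t + 6*t^2)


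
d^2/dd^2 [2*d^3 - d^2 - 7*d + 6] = 12*d - 2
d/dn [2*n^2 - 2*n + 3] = 4*n - 2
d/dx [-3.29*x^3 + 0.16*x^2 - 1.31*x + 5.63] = -9.87*x^2 + 0.32*x - 1.31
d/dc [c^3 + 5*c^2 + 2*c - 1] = 3*c^2 + 10*c + 2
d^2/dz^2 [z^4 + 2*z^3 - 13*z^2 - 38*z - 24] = 12*z^2 + 12*z - 26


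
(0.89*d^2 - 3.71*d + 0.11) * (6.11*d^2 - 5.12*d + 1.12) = 5.4379*d^4 - 27.2249*d^3 + 20.6641*d^2 - 4.7184*d + 0.1232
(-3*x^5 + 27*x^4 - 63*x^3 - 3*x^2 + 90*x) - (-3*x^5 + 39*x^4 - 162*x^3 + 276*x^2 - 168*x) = -12*x^4 + 99*x^3 - 279*x^2 + 258*x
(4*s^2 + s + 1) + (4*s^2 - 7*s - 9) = 8*s^2 - 6*s - 8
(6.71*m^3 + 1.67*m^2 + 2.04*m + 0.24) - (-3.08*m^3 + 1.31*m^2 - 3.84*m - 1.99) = 9.79*m^3 + 0.36*m^2 + 5.88*m + 2.23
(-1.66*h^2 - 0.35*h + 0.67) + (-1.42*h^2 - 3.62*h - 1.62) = -3.08*h^2 - 3.97*h - 0.95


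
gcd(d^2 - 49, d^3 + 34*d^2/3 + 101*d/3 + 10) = 1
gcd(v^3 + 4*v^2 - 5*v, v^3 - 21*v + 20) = v^2 + 4*v - 5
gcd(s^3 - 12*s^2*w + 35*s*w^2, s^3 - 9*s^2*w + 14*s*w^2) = s^2 - 7*s*w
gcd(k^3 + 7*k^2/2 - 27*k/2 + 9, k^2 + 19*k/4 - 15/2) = k + 6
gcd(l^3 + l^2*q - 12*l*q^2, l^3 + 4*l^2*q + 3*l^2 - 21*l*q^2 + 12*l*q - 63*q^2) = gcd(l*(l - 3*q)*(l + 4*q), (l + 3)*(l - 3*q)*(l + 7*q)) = -l + 3*q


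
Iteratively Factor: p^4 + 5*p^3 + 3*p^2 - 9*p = (p + 3)*(p^3 + 2*p^2 - 3*p) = (p + 3)^2*(p^2 - p) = p*(p + 3)^2*(p - 1)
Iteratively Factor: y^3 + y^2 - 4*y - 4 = (y + 2)*(y^2 - y - 2) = (y - 2)*(y + 2)*(y + 1)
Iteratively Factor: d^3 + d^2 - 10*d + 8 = (d + 4)*(d^2 - 3*d + 2) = (d - 2)*(d + 4)*(d - 1)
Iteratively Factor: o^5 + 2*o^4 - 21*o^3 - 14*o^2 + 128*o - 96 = (o - 1)*(o^4 + 3*o^3 - 18*o^2 - 32*o + 96) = (o - 2)*(o - 1)*(o^3 + 5*o^2 - 8*o - 48) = (o - 3)*(o - 2)*(o - 1)*(o^2 + 8*o + 16) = (o - 3)*(o - 2)*(o - 1)*(o + 4)*(o + 4)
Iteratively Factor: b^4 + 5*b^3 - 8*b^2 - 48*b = (b - 3)*(b^3 + 8*b^2 + 16*b) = (b - 3)*(b + 4)*(b^2 + 4*b) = b*(b - 3)*(b + 4)*(b + 4)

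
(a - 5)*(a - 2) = a^2 - 7*a + 10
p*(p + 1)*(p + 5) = p^3 + 6*p^2 + 5*p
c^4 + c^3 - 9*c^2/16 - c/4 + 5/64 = (c - 1/2)*(c - 1/4)*(c + 1/2)*(c + 5/4)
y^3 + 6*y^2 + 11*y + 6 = (y + 1)*(y + 2)*(y + 3)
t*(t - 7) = t^2 - 7*t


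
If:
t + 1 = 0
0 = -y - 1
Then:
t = -1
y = -1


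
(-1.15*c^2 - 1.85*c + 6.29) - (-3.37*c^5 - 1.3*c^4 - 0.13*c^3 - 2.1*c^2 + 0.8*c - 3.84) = 3.37*c^5 + 1.3*c^4 + 0.13*c^3 + 0.95*c^2 - 2.65*c + 10.13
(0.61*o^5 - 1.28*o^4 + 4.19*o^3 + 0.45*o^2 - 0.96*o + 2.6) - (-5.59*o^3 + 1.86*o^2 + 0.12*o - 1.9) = 0.61*o^5 - 1.28*o^4 + 9.78*o^3 - 1.41*o^2 - 1.08*o + 4.5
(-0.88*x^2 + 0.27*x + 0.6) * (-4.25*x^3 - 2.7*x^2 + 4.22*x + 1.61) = 3.74*x^5 + 1.2285*x^4 - 6.9926*x^3 - 1.8974*x^2 + 2.9667*x + 0.966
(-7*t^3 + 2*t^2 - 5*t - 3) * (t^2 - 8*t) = -7*t^5 + 58*t^4 - 21*t^3 + 37*t^2 + 24*t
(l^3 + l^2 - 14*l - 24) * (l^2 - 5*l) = l^5 - 4*l^4 - 19*l^3 + 46*l^2 + 120*l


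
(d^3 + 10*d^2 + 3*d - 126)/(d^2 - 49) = (d^2 + 3*d - 18)/(d - 7)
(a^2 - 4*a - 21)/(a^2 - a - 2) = (-a^2 + 4*a + 21)/(-a^2 + a + 2)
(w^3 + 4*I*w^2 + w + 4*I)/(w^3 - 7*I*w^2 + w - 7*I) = (w + 4*I)/(w - 7*I)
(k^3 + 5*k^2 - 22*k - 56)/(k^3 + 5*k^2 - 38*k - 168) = (k^2 - 2*k - 8)/(k^2 - 2*k - 24)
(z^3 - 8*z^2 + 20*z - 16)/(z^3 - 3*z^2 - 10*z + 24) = (z - 2)/(z + 3)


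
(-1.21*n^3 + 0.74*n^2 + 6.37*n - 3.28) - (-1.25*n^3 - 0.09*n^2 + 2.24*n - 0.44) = 0.04*n^3 + 0.83*n^2 + 4.13*n - 2.84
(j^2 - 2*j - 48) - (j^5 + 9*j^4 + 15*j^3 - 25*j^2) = -j^5 - 9*j^4 - 15*j^3 + 26*j^2 - 2*j - 48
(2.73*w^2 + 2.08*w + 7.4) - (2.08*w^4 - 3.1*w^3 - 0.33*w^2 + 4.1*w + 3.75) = -2.08*w^4 + 3.1*w^3 + 3.06*w^2 - 2.02*w + 3.65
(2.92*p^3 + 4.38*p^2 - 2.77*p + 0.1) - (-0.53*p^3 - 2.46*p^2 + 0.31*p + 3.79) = 3.45*p^3 + 6.84*p^2 - 3.08*p - 3.69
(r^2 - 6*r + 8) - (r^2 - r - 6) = 14 - 5*r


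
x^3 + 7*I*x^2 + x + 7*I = (x - I)*(x + I)*(x + 7*I)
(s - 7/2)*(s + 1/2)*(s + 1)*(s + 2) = s^4 - 35*s^2/4 - 45*s/4 - 7/2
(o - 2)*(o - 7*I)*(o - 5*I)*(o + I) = o^4 - 2*o^3 - 11*I*o^3 - 23*o^2 + 22*I*o^2 + 46*o - 35*I*o + 70*I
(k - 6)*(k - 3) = k^2 - 9*k + 18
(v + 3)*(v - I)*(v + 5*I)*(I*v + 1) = I*v^4 - 3*v^3 + 3*I*v^3 - 9*v^2 + 9*I*v^2 + 5*v + 27*I*v + 15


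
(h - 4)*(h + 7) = h^2 + 3*h - 28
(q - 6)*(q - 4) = q^2 - 10*q + 24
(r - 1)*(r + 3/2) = r^2 + r/2 - 3/2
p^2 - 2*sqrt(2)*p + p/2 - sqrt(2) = (p + 1/2)*(p - 2*sqrt(2))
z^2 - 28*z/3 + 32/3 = (z - 8)*(z - 4/3)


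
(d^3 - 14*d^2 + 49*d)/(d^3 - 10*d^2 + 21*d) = (d - 7)/(d - 3)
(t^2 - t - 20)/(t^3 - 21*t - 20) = 1/(t + 1)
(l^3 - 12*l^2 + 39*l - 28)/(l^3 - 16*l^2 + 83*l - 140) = (l - 1)/(l - 5)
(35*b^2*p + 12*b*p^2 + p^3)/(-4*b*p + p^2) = (35*b^2 + 12*b*p + p^2)/(-4*b + p)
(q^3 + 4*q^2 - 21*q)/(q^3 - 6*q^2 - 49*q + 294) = q*(q - 3)/(q^2 - 13*q + 42)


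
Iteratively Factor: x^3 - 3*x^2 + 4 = (x - 2)*(x^2 - x - 2) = (x - 2)^2*(x + 1)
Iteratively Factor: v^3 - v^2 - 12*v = (v)*(v^2 - v - 12) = v*(v - 4)*(v + 3)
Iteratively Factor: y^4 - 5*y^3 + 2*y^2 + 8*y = (y - 4)*(y^3 - y^2 - 2*y) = (y - 4)*(y + 1)*(y^2 - 2*y) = (y - 4)*(y - 2)*(y + 1)*(y)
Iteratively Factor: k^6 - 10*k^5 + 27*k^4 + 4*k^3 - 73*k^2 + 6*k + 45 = (k - 5)*(k^5 - 5*k^4 + 2*k^3 + 14*k^2 - 3*k - 9) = (k - 5)*(k - 3)*(k^4 - 2*k^3 - 4*k^2 + 2*k + 3) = (k - 5)*(k - 3)*(k - 1)*(k^3 - k^2 - 5*k - 3) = (k - 5)*(k - 3)^2*(k - 1)*(k^2 + 2*k + 1) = (k - 5)*(k - 3)^2*(k - 1)*(k + 1)*(k + 1)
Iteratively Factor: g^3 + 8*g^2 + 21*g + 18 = (g + 3)*(g^2 + 5*g + 6) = (g + 3)^2*(g + 2)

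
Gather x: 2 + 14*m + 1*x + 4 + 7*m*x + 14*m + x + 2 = 28*m + x*(7*m + 2) + 8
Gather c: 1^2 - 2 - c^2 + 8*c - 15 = -c^2 + 8*c - 16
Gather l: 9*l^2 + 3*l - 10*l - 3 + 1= 9*l^2 - 7*l - 2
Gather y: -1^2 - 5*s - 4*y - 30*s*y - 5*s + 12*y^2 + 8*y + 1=-10*s + 12*y^2 + y*(4 - 30*s)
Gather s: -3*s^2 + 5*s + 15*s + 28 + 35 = -3*s^2 + 20*s + 63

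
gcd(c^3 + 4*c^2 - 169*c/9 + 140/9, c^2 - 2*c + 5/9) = c - 5/3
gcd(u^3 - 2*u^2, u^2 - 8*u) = u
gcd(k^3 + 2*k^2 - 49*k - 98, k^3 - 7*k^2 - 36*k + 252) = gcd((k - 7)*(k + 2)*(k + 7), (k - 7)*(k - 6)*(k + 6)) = k - 7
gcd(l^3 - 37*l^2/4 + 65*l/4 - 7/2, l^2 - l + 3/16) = l - 1/4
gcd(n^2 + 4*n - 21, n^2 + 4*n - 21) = n^2 + 4*n - 21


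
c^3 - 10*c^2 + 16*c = c*(c - 8)*(c - 2)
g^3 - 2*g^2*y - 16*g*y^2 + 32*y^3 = (g - 4*y)*(g - 2*y)*(g + 4*y)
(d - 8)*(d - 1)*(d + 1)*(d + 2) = d^4 - 6*d^3 - 17*d^2 + 6*d + 16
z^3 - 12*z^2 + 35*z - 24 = (z - 8)*(z - 3)*(z - 1)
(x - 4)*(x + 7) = x^2 + 3*x - 28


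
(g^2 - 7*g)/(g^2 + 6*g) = (g - 7)/(g + 6)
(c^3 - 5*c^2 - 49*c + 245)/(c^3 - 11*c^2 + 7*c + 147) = (c^2 + 2*c - 35)/(c^2 - 4*c - 21)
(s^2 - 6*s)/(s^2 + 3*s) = (s - 6)/(s + 3)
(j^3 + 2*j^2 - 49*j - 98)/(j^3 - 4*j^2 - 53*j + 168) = (j^2 - 5*j - 14)/(j^2 - 11*j + 24)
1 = 1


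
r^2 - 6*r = r*(r - 6)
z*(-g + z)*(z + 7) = -g*z^2 - 7*g*z + z^3 + 7*z^2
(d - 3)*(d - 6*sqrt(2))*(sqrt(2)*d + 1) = sqrt(2)*d^3 - 11*d^2 - 3*sqrt(2)*d^2 - 6*sqrt(2)*d + 33*d + 18*sqrt(2)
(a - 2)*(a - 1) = a^2 - 3*a + 2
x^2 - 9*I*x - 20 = (x - 5*I)*(x - 4*I)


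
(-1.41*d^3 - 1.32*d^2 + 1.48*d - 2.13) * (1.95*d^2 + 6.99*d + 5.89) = -2.7495*d^5 - 12.4299*d^4 - 14.6457*d^3 - 1.5831*d^2 - 6.1715*d - 12.5457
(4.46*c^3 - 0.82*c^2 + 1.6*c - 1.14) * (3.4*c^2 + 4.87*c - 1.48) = 15.164*c^5 + 18.9322*c^4 - 5.1542*c^3 + 5.1296*c^2 - 7.9198*c + 1.6872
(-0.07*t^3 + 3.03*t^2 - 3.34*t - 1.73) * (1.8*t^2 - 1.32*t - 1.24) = -0.126*t^5 + 5.5464*t^4 - 9.9248*t^3 - 2.4624*t^2 + 6.4252*t + 2.1452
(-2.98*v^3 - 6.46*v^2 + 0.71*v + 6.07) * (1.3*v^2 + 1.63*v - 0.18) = -3.874*v^5 - 13.2554*v^4 - 9.0704*v^3 + 10.2111*v^2 + 9.7663*v - 1.0926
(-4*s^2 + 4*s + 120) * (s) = -4*s^3 + 4*s^2 + 120*s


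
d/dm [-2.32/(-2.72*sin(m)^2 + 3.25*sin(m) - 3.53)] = (7.54 - 12.6208*sin(m))*cos(m)/(2.72*sin(m)^2 - 3.25*sin(m) + 3.53)^2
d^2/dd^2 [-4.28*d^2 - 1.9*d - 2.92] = -8.56000000000000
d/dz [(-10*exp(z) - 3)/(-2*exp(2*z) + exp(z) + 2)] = (-(4*exp(z) - 1)*(10*exp(z) + 3) + 20*exp(2*z) - 10*exp(z) - 20)*exp(z)/(-2*exp(2*z) + exp(z) + 2)^2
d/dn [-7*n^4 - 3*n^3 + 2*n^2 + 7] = n*(-28*n^2 - 9*n + 4)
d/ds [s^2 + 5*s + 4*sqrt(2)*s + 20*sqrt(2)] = 2*s + 5 + 4*sqrt(2)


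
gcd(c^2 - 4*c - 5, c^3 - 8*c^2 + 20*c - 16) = 1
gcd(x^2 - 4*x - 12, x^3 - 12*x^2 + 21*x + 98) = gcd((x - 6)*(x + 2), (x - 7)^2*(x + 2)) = x + 2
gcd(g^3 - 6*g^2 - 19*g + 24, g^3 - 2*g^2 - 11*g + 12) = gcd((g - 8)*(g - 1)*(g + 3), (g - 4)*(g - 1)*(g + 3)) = g^2 + 2*g - 3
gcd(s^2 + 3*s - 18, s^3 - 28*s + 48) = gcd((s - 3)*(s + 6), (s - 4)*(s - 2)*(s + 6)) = s + 6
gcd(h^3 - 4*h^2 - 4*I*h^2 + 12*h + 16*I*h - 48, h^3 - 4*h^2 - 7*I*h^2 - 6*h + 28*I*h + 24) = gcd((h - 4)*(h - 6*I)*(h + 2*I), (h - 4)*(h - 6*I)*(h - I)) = h^2 + h*(-4 - 6*I) + 24*I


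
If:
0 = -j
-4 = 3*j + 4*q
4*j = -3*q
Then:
No Solution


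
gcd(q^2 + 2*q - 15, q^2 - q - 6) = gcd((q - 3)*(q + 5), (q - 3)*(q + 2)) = q - 3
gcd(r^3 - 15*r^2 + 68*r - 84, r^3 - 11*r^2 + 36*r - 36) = r^2 - 8*r + 12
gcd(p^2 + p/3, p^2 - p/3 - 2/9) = p + 1/3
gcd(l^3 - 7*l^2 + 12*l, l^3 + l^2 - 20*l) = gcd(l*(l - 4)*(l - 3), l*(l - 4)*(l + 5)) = l^2 - 4*l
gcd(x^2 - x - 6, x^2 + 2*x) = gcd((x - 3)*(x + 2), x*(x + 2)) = x + 2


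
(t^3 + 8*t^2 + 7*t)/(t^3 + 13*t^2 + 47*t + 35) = t/(t + 5)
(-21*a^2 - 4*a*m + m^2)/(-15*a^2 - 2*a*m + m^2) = (7*a - m)/(5*a - m)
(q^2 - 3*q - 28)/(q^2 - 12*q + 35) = (q + 4)/(q - 5)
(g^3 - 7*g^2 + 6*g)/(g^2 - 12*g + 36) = g*(g - 1)/(g - 6)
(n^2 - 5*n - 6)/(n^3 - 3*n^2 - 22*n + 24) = (n + 1)/(n^2 + 3*n - 4)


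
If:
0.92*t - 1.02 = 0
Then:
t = 1.11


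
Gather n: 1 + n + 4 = n + 5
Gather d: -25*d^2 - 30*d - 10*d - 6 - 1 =-25*d^2 - 40*d - 7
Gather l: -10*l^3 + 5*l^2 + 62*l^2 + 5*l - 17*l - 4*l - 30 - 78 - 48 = -10*l^3 + 67*l^2 - 16*l - 156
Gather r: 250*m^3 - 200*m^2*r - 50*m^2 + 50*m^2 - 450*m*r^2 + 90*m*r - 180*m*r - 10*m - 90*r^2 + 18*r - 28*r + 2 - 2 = 250*m^3 - 10*m + r^2*(-450*m - 90) + r*(-200*m^2 - 90*m - 10)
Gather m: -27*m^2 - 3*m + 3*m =-27*m^2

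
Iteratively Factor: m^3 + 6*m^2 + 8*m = (m + 4)*(m^2 + 2*m) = m*(m + 4)*(m + 2)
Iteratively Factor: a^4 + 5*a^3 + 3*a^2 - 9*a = (a + 3)*(a^3 + 2*a^2 - 3*a) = (a + 3)^2*(a^2 - a) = a*(a + 3)^2*(a - 1)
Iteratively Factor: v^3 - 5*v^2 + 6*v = (v - 2)*(v^2 - 3*v) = v*(v - 2)*(v - 3)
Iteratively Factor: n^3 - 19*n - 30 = (n + 3)*(n^2 - 3*n - 10) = (n - 5)*(n + 3)*(n + 2)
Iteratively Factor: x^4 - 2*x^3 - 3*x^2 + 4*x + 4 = (x + 1)*(x^3 - 3*x^2 + 4) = (x - 2)*(x + 1)*(x^2 - x - 2) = (x - 2)*(x + 1)^2*(x - 2)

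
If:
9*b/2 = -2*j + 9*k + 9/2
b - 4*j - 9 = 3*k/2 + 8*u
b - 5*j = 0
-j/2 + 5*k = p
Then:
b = -480*u/37 - 495/37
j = -96*u/37 - 99/37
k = -784*u/111 - 288/37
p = -3776*u/111 - 2781/74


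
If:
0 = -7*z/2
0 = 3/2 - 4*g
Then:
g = 3/8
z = 0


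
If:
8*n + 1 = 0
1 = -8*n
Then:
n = -1/8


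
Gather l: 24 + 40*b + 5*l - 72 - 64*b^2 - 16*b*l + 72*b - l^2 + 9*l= -64*b^2 + 112*b - l^2 + l*(14 - 16*b) - 48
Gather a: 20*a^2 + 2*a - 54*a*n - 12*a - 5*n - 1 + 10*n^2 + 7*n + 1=20*a^2 + a*(-54*n - 10) + 10*n^2 + 2*n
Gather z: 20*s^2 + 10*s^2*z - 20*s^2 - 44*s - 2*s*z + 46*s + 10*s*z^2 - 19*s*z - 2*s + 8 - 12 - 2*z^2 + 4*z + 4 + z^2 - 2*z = z^2*(10*s - 1) + z*(10*s^2 - 21*s + 2)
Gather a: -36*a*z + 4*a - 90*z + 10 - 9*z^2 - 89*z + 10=a*(4 - 36*z) - 9*z^2 - 179*z + 20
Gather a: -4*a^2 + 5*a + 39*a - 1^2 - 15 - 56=-4*a^2 + 44*a - 72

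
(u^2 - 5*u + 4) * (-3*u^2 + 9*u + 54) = -3*u^4 + 24*u^3 - 3*u^2 - 234*u + 216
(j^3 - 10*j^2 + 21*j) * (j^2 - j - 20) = j^5 - 11*j^4 + 11*j^3 + 179*j^2 - 420*j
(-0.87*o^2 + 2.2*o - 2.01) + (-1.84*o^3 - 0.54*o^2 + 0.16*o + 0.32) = -1.84*o^3 - 1.41*o^2 + 2.36*o - 1.69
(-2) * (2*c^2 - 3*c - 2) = -4*c^2 + 6*c + 4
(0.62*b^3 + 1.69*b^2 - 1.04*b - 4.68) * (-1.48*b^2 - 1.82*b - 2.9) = -0.9176*b^5 - 3.6296*b^4 - 3.3346*b^3 + 3.9182*b^2 + 11.5336*b + 13.572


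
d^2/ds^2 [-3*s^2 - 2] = -6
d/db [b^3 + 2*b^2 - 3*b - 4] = 3*b^2 + 4*b - 3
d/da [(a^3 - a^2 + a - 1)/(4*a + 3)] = (8*a^3 + 5*a^2 - 6*a + 7)/(16*a^2 + 24*a + 9)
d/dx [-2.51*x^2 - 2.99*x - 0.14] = -5.02*x - 2.99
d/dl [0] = 0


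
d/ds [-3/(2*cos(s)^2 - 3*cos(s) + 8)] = 3*(3 - 4*cos(s))*sin(s)/(-3*cos(s) + cos(2*s) + 9)^2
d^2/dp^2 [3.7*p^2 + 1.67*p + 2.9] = 7.40000000000000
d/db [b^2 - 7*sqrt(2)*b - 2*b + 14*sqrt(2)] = 2*b - 7*sqrt(2) - 2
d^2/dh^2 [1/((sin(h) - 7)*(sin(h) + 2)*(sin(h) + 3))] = (-9*sin(h)^6 + 22*sin(h)^5 + 54*sin(h)^4 - 584*sin(h)^3 - 655*sin(h)^2 + 1818*sin(h) + 1514)/((sin(h) - 7)^3*(sin(h) + 2)^3*(sin(h) + 3)^3)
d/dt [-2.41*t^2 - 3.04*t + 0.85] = -4.82*t - 3.04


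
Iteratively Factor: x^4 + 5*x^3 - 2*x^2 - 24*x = (x)*(x^3 + 5*x^2 - 2*x - 24) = x*(x + 4)*(x^2 + x - 6) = x*(x - 2)*(x + 4)*(x + 3)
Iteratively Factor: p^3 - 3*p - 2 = (p + 1)*(p^2 - p - 2) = (p + 1)^2*(p - 2)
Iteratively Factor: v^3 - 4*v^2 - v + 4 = (v + 1)*(v^2 - 5*v + 4) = (v - 1)*(v + 1)*(v - 4)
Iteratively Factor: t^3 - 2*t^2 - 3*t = (t)*(t^2 - 2*t - 3) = t*(t + 1)*(t - 3)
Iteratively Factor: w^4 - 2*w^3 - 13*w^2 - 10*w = (w - 5)*(w^3 + 3*w^2 + 2*w) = (w - 5)*(w + 2)*(w^2 + w) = w*(w - 5)*(w + 2)*(w + 1)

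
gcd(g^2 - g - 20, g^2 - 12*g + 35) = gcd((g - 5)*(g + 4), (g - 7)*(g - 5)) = g - 5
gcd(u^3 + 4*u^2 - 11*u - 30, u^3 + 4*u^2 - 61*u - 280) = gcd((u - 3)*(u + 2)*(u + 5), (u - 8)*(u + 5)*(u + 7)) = u + 5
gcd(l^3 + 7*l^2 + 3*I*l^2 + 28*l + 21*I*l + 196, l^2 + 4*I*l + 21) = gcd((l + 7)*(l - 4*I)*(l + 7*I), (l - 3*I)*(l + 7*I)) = l + 7*I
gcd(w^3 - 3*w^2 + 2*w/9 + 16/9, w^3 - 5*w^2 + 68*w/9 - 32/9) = w^2 - 11*w/3 + 8/3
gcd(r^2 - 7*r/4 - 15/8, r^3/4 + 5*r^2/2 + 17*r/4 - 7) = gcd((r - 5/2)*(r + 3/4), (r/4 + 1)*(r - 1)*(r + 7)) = 1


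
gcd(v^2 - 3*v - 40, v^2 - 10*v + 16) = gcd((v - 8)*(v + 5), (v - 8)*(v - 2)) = v - 8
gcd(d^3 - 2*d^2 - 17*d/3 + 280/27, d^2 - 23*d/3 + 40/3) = d - 8/3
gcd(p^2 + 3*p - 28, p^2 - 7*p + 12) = p - 4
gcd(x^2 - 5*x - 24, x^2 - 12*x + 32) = x - 8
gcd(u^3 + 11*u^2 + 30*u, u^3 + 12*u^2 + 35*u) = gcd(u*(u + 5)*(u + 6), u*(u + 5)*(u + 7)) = u^2 + 5*u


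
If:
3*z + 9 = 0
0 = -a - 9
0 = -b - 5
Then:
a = -9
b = -5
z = -3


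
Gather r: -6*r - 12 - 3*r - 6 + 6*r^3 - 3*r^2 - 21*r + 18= 6*r^3 - 3*r^2 - 30*r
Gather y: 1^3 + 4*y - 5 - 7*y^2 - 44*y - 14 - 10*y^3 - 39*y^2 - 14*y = -10*y^3 - 46*y^2 - 54*y - 18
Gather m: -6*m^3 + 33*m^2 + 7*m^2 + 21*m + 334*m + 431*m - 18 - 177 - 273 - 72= -6*m^3 + 40*m^2 + 786*m - 540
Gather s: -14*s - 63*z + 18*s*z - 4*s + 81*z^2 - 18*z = s*(18*z - 18) + 81*z^2 - 81*z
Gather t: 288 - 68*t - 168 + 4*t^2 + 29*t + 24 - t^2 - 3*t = 3*t^2 - 42*t + 144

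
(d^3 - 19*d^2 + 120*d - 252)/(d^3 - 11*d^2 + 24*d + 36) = (d - 7)/(d + 1)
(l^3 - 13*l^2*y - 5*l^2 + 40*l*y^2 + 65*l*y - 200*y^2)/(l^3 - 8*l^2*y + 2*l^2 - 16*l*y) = (l^2 - 5*l*y - 5*l + 25*y)/(l*(l + 2))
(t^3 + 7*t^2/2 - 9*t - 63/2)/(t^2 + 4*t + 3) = (2*t^2 + t - 21)/(2*(t + 1))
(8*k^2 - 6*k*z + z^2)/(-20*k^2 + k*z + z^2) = (-2*k + z)/(5*k + z)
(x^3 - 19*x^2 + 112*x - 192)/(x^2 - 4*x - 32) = (x^2 - 11*x + 24)/(x + 4)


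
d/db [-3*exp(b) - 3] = -3*exp(b)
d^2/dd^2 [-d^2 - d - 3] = -2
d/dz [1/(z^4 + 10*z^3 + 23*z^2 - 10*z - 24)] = 2*(-2*z^3 - 15*z^2 - 23*z + 5)/(z^4 + 10*z^3 + 23*z^2 - 10*z - 24)^2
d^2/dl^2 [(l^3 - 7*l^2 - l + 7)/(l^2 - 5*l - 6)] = -10/(l^3 - 18*l^2 + 108*l - 216)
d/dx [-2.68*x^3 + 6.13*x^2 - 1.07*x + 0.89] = -8.04*x^2 + 12.26*x - 1.07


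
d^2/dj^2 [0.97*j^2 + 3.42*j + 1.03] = 1.94000000000000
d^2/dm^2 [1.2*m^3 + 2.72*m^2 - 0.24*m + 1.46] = 7.2*m + 5.44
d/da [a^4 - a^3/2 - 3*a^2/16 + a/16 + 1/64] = 4*a^3 - 3*a^2/2 - 3*a/8 + 1/16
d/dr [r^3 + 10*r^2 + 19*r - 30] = 3*r^2 + 20*r + 19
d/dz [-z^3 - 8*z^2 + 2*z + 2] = -3*z^2 - 16*z + 2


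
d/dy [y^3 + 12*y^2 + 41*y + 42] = 3*y^2 + 24*y + 41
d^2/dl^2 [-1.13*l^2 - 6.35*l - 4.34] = -2.26000000000000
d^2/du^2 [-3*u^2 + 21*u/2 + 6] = -6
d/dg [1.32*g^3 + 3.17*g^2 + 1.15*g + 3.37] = 3.96*g^2 + 6.34*g + 1.15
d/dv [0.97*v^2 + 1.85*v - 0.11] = 1.94*v + 1.85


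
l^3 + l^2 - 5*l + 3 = (l - 1)^2*(l + 3)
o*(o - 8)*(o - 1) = o^3 - 9*o^2 + 8*o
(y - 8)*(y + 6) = y^2 - 2*y - 48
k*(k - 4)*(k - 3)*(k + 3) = k^4 - 4*k^3 - 9*k^2 + 36*k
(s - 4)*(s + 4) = s^2 - 16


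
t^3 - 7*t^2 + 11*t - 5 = (t - 5)*(t - 1)^2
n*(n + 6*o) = n^2 + 6*n*o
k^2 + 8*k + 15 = (k + 3)*(k + 5)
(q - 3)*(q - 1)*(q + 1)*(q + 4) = q^4 + q^3 - 13*q^2 - q + 12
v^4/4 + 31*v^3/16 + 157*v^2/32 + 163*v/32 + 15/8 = (v/4 + 1/4)*(v + 5/4)*(v + 3/2)*(v + 4)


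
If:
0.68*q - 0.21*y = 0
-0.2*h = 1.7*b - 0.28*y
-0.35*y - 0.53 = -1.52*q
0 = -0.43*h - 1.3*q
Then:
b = 1.22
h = -4.14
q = 1.37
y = 4.44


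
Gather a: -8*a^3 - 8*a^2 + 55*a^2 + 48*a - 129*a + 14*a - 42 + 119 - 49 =-8*a^3 + 47*a^2 - 67*a + 28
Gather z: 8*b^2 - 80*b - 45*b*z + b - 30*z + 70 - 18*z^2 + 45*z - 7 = 8*b^2 - 79*b - 18*z^2 + z*(15 - 45*b) + 63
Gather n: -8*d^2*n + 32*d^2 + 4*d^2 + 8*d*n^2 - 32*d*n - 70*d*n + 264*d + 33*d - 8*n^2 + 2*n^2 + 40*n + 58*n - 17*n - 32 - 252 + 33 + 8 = 36*d^2 + 297*d + n^2*(8*d - 6) + n*(-8*d^2 - 102*d + 81) - 243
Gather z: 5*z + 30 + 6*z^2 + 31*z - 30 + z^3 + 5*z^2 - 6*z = z^3 + 11*z^2 + 30*z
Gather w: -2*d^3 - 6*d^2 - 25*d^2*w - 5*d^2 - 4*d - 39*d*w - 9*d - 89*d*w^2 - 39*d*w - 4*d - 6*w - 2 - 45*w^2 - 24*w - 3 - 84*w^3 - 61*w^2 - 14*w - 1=-2*d^3 - 11*d^2 - 17*d - 84*w^3 + w^2*(-89*d - 106) + w*(-25*d^2 - 78*d - 44) - 6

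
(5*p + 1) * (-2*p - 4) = -10*p^2 - 22*p - 4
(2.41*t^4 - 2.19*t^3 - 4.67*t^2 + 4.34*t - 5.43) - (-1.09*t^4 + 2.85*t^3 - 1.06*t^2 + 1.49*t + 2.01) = 3.5*t^4 - 5.04*t^3 - 3.61*t^2 + 2.85*t - 7.44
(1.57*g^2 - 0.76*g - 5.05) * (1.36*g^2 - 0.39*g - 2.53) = 2.1352*g^4 - 1.6459*g^3 - 10.5437*g^2 + 3.8923*g + 12.7765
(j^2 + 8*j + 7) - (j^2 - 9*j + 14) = 17*j - 7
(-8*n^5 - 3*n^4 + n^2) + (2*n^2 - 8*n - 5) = -8*n^5 - 3*n^4 + 3*n^2 - 8*n - 5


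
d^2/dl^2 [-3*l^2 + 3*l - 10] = -6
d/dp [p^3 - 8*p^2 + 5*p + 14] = 3*p^2 - 16*p + 5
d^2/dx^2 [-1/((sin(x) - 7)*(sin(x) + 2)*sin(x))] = (9*sin(x)^3 - 55*sin(x)^2 + 60*sin(x) + 290 + 130/sin(x) - 420/sin(x)^2 - 392/sin(x)^3)/((sin(x) - 7)^3*(sin(x) + 2)^3)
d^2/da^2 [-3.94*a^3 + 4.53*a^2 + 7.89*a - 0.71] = 9.06 - 23.64*a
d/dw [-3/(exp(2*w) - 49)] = 6*exp(2*w)/(exp(2*w) - 49)^2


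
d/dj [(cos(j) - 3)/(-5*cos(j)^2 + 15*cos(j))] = -sin(j)/(5*cos(j)^2)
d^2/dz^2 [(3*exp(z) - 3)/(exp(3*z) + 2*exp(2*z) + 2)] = 3*(-2*(1 - exp(z))*(3*exp(z) + 4)^2*exp(3*z) - (-(1 - exp(z))*(9*exp(z) + 8) + 2*(3*exp(z) + 4)*exp(z))*(exp(3*z) + 2*exp(2*z) + 2)*exp(z) + (exp(3*z) + 2*exp(2*z) + 2)^2)*exp(z)/(exp(3*z) + 2*exp(2*z) + 2)^3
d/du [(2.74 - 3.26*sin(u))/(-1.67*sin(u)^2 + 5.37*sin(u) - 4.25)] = (-5.4442*sin(u)^2 + 9.1516*sin(u) - 0.858800000000002)*cos(u)/(2.7889*sin(u)^4 - 17.9358*sin(u)^3 + 43.0319*sin(u)^2 - 45.645*sin(u) + 18.0625)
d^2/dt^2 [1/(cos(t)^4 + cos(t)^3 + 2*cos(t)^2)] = ((cos(t)^2 + cos(t) + 2)*(16*(1 - cos(2*t))^2 + 3*cos(t) + 56*cos(2*t) + 9*cos(3*t) - 24)/4 + 2*(4*cos(t)^2 + 3*cos(t) + 4)^2*sin(t)^2)/((cos(t)^2 + cos(t) + 2)^3*cos(t)^4)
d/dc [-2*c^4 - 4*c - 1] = -8*c^3 - 4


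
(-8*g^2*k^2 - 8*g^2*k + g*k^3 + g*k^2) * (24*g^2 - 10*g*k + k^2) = -192*g^4*k^2 - 192*g^4*k + 104*g^3*k^3 + 104*g^3*k^2 - 18*g^2*k^4 - 18*g^2*k^3 + g*k^5 + g*k^4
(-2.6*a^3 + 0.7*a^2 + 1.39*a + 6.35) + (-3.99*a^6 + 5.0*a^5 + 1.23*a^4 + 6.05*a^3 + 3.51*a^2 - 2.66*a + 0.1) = -3.99*a^6 + 5.0*a^5 + 1.23*a^4 + 3.45*a^3 + 4.21*a^2 - 1.27*a + 6.45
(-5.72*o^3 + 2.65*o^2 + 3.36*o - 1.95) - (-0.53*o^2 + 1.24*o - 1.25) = -5.72*o^3 + 3.18*o^2 + 2.12*o - 0.7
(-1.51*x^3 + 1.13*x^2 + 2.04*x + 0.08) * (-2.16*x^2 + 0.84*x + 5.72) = 3.2616*x^5 - 3.7092*x^4 - 12.0944*x^3 + 8.0044*x^2 + 11.736*x + 0.4576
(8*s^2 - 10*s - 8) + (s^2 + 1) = 9*s^2 - 10*s - 7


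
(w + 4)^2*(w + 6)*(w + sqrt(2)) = w^4 + sqrt(2)*w^3 + 14*w^3 + 14*sqrt(2)*w^2 + 64*w^2 + 64*sqrt(2)*w + 96*w + 96*sqrt(2)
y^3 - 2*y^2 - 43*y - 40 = (y - 8)*(y + 1)*(y + 5)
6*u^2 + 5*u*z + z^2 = (2*u + z)*(3*u + z)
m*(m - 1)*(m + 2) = m^3 + m^2 - 2*m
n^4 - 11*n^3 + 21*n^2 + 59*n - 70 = (n - 7)*(n - 5)*(n - 1)*(n + 2)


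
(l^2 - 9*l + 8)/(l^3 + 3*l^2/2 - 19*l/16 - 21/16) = 16*(l - 8)/(16*l^2 + 40*l + 21)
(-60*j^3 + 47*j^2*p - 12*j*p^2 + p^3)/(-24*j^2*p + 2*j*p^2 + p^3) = (15*j^2 - 8*j*p + p^2)/(p*(6*j + p))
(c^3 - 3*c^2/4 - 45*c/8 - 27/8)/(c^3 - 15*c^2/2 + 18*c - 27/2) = (8*c^2 + 18*c + 9)/(4*(2*c^2 - 9*c + 9))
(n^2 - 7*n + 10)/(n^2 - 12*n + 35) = (n - 2)/(n - 7)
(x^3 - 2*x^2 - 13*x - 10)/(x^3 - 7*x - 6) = (x - 5)/(x - 3)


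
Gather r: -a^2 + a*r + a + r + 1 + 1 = -a^2 + a + r*(a + 1) + 2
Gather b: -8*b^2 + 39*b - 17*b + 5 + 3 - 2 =-8*b^2 + 22*b + 6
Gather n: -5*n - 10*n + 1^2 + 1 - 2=-15*n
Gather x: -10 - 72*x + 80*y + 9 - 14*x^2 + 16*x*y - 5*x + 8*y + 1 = -14*x^2 + x*(16*y - 77) + 88*y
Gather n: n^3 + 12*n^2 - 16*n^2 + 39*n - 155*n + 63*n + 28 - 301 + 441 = n^3 - 4*n^2 - 53*n + 168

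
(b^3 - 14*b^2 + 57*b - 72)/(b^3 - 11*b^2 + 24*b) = (b - 3)/b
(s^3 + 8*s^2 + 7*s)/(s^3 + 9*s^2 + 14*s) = (s + 1)/(s + 2)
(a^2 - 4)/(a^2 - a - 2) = (a + 2)/(a + 1)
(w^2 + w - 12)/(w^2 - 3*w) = (w + 4)/w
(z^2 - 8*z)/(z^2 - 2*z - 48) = z/(z + 6)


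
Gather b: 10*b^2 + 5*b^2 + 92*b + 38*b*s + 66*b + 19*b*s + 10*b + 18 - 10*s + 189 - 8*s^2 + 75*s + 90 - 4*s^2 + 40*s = 15*b^2 + b*(57*s + 168) - 12*s^2 + 105*s + 297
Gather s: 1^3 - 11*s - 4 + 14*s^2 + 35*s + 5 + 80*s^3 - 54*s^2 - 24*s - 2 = 80*s^3 - 40*s^2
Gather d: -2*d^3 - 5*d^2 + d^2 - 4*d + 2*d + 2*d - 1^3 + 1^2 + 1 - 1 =-2*d^3 - 4*d^2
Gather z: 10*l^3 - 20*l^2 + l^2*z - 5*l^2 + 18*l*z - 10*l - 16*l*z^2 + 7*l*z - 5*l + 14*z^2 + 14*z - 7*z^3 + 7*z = 10*l^3 - 25*l^2 - 15*l - 7*z^3 + z^2*(14 - 16*l) + z*(l^2 + 25*l + 21)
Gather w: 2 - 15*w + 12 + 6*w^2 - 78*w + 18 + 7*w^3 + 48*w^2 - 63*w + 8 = 7*w^3 + 54*w^2 - 156*w + 40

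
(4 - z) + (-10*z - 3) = 1 - 11*z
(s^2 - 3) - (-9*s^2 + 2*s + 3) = 10*s^2 - 2*s - 6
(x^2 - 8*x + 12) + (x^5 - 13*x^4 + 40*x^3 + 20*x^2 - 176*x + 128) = x^5 - 13*x^4 + 40*x^3 + 21*x^2 - 184*x + 140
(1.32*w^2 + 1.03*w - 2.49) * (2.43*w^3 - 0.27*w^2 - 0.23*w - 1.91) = 3.2076*w^5 + 2.1465*w^4 - 6.6324*w^3 - 2.0858*w^2 - 1.3946*w + 4.7559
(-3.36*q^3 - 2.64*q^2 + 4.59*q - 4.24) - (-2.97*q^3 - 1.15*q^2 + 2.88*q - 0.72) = -0.39*q^3 - 1.49*q^2 + 1.71*q - 3.52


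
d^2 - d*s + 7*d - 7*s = (d + 7)*(d - s)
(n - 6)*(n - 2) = n^2 - 8*n + 12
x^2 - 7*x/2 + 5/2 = (x - 5/2)*(x - 1)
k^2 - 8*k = k*(k - 8)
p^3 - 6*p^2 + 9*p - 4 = (p - 4)*(p - 1)^2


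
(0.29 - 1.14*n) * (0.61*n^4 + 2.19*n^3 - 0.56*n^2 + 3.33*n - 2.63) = -0.6954*n^5 - 2.3197*n^4 + 1.2735*n^3 - 3.9586*n^2 + 3.9639*n - 0.7627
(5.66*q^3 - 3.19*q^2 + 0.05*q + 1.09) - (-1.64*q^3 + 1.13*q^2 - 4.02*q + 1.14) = 7.3*q^3 - 4.32*q^2 + 4.07*q - 0.0499999999999998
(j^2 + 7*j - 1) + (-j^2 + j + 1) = 8*j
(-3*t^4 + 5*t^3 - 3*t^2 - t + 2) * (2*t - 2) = -6*t^5 + 16*t^4 - 16*t^3 + 4*t^2 + 6*t - 4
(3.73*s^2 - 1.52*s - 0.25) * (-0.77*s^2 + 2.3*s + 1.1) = -2.8721*s^4 + 9.7494*s^3 + 0.799500000000001*s^2 - 2.247*s - 0.275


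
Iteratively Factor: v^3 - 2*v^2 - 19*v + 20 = (v - 1)*(v^2 - v - 20) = (v - 1)*(v + 4)*(v - 5)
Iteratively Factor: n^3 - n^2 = (n)*(n^2 - n) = n^2*(n - 1)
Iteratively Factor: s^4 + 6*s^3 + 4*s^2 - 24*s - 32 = (s + 4)*(s^3 + 2*s^2 - 4*s - 8) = (s + 2)*(s + 4)*(s^2 - 4) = (s - 2)*(s + 2)*(s + 4)*(s + 2)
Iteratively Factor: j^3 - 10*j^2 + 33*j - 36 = (j - 3)*(j^2 - 7*j + 12) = (j - 3)^2*(j - 4)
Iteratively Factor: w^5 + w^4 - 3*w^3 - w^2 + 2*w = (w + 1)*(w^4 - 3*w^2 + 2*w) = w*(w + 1)*(w^3 - 3*w + 2) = w*(w + 1)*(w + 2)*(w^2 - 2*w + 1) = w*(w - 1)*(w + 1)*(w + 2)*(w - 1)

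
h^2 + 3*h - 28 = (h - 4)*(h + 7)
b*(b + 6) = b^2 + 6*b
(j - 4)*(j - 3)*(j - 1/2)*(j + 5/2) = j^4 - 5*j^3 - 13*j^2/4 + 131*j/4 - 15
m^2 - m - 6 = (m - 3)*(m + 2)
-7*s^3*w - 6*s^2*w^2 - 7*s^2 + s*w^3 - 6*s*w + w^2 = (-7*s + w)*(s + w)*(s*w + 1)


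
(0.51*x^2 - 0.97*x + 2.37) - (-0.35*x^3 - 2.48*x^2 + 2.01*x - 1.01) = 0.35*x^3 + 2.99*x^2 - 2.98*x + 3.38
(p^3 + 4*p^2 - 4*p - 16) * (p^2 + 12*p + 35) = p^5 + 16*p^4 + 79*p^3 + 76*p^2 - 332*p - 560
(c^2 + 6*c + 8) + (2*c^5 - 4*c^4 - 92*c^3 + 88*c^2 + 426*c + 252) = 2*c^5 - 4*c^4 - 92*c^3 + 89*c^2 + 432*c + 260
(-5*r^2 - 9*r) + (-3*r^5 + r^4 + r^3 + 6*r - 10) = -3*r^5 + r^4 + r^3 - 5*r^2 - 3*r - 10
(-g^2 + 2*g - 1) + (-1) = -g^2 + 2*g - 2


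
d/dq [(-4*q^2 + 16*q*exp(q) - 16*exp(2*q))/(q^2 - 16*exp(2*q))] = 16*(q^3 - 10*q^2*exp(q) - q^2 + 16*q*exp(2*q) + 10*q*exp(q) - 16*exp(2*q))*exp(q)/(q^4 - 32*q^2*exp(2*q) + 256*exp(4*q))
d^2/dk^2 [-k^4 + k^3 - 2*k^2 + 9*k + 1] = -12*k^2 + 6*k - 4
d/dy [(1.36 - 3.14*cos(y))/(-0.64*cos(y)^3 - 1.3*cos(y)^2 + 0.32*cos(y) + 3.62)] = (4.0192*cos(y)^3 + 1.4708*cos(y)^2 - 3.536*cos(y) + 11.802)*sin(y)/(0.4096*cos(y)^6 + 1.664*cos(y)^5 + 1.2804*cos(y)^4 - 5.4656*cos(y)^3 - 9.3096*cos(y)^2 + 2.3168*cos(y) + 13.1044)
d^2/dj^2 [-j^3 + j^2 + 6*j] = 2 - 6*j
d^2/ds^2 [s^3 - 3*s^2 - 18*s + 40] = 6*s - 6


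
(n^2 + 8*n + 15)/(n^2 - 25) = (n + 3)/(n - 5)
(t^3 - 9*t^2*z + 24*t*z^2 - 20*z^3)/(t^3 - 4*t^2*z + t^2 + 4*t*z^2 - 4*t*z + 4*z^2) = (t - 5*z)/(t + 1)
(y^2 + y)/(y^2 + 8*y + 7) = y/(y + 7)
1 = 1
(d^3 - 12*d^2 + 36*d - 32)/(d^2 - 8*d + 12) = (d^2 - 10*d + 16)/(d - 6)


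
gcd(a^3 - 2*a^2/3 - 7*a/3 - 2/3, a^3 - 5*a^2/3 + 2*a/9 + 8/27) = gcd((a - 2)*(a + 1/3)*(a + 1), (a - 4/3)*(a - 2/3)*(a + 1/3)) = a + 1/3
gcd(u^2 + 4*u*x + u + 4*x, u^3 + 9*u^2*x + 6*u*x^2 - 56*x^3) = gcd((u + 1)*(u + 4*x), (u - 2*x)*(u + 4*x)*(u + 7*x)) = u + 4*x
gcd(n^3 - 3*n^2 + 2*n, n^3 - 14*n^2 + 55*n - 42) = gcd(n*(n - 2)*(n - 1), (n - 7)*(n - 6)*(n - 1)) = n - 1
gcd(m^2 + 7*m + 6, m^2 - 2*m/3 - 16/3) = 1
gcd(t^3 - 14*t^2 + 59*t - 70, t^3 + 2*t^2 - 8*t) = t - 2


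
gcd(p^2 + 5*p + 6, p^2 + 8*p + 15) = p + 3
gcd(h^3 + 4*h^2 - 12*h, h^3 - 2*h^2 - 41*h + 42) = h + 6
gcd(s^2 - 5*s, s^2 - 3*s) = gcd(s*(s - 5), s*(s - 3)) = s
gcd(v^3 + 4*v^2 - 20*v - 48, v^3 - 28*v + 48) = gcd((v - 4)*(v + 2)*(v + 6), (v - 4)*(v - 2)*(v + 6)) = v^2 + 2*v - 24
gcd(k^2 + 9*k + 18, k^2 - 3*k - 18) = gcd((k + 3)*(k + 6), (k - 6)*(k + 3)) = k + 3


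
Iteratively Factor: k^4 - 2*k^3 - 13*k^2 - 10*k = (k)*(k^3 - 2*k^2 - 13*k - 10) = k*(k + 1)*(k^2 - 3*k - 10) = k*(k - 5)*(k + 1)*(k + 2)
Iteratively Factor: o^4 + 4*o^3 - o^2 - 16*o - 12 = (o + 2)*(o^3 + 2*o^2 - 5*o - 6) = (o + 2)*(o + 3)*(o^2 - o - 2) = (o + 1)*(o + 2)*(o + 3)*(o - 2)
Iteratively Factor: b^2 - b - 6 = (b + 2)*(b - 3)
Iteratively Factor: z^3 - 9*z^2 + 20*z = (z - 5)*(z^2 - 4*z) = (z - 5)*(z - 4)*(z)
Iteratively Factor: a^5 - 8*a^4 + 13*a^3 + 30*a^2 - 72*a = (a - 3)*(a^4 - 5*a^3 - 2*a^2 + 24*a) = (a - 3)^2*(a^3 - 2*a^2 - 8*a) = (a - 4)*(a - 3)^2*(a^2 + 2*a) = (a - 4)*(a - 3)^2*(a + 2)*(a)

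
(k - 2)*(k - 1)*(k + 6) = k^3 + 3*k^2 - 16*k + 12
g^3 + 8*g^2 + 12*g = g*(g + 2)*(g + 6)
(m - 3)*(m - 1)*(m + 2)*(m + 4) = m^4 + 2*m^3 - 13*m^2 - 14*m + 24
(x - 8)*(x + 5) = x^2 - 3*x - 40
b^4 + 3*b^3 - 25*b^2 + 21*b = b*(b - 3)*(b - 1)*(b + 7)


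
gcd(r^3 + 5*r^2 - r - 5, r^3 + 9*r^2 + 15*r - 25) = r^2 + 4*r - 5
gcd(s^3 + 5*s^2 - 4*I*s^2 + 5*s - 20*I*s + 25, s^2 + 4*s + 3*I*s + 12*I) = 1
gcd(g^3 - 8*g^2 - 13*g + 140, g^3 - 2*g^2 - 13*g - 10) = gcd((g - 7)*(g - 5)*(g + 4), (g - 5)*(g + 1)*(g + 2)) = g - 5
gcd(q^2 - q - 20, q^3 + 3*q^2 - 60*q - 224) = q + 4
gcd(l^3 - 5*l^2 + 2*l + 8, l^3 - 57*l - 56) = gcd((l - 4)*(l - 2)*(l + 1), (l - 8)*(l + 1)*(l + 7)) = l + 1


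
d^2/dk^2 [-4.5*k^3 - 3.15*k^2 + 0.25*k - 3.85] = -27.0*k - 6.3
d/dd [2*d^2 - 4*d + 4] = 4*d - 4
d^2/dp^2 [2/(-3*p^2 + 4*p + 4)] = 4*(-9*p^2 + 12*p + 4*(3*p - 2)^2 + 12)/(-3*p^2 + 4*p + 4)^3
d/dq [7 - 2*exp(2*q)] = -4*exp(2*q)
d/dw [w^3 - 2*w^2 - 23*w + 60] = 3*w^2 - 4*w - 23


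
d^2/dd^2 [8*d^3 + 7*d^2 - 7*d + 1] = 48*d + 14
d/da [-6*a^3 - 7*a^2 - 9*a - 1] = -18*a^2 - 14*a - 9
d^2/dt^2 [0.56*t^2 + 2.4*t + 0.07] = 1.12000000000000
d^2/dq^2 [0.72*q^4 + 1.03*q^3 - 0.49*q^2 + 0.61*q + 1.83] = 8.64*q^2 + 6.18*q - 0.98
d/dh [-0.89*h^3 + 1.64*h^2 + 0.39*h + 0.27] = -2.67*h^2 + 3.28*h + 0.39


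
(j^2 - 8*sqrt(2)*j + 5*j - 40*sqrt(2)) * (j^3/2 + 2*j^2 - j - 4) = j^5/2 - 4*sqrt(2)*j^4 + 9*j^4/2 - 36*sqrt(2)*j^3 + 9*j^3 - 72*sqrt(2)*j^2 - 9*j^2 - 20*j + 72*sqrt(2)*j + 160*sqrt(2)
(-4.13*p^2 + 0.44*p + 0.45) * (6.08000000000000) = -25.1104*p^2 + 2.6752*p + 2.736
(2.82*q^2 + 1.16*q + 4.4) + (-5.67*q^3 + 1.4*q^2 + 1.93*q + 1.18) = -5.67*q^3 + 4.22*q^2 + 3.09*q + 5.58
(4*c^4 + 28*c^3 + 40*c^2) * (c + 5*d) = 4*c^5 + 20*c^4*d + 28*c^4 + 140*c^3*d + 40*c^3 + 200*c^2*d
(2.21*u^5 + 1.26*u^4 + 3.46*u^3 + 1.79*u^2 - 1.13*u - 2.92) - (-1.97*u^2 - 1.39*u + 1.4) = 2.21*u^5 + 1.26*u^4 + 3.46*u^3 + 3.76*u^2 + 0.26*u - 4.32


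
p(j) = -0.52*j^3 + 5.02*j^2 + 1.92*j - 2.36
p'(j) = -1.56*j^2 + 10.04*j + 1.92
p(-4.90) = 169.94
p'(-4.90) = -84.73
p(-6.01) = 280.31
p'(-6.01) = -114.77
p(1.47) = 9.66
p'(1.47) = 13.31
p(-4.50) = 138.04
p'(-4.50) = -74.85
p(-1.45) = 7.00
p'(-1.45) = -15.92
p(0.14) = -1.99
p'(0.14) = 3.30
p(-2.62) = 36.42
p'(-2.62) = -35.09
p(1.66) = 12.28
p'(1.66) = 14.29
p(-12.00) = 1596.04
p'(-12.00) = -343.20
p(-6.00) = 279.16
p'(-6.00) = -114.48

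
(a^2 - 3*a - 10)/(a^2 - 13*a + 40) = (a + 2)/(a - 8)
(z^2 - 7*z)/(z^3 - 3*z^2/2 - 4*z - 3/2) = 2*z*(7 - z)/(-2*z^3 + 3*z^2 + 8*z + 3)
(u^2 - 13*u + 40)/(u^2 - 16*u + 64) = (u - 5)/(u - 8)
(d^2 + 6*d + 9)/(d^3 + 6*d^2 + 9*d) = 1/d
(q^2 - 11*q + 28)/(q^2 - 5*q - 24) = (-q^2 + 11*q - 28)/(-q^2 + 5*q + 24)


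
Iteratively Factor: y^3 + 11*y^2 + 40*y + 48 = (y + 4)*(y^2 + 7*y + 12) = (y + 4)^2*(y + 3)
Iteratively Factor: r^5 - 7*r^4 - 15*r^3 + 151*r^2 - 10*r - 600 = (r - 5)*(r^4 - 2*r^3 - 25*r^2 + 26*r + 120) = (r - 5)*(r + 4)*(r^3 - 6*r^2 - r + 30) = (r - 5)*(r - 3)*(r + 4)*(r^2 - 3*r - 10) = (r - 5)*(r - 3)*(r + 2)*(r + 4)*(r - 5)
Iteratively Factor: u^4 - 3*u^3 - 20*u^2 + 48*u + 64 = (u + 1)*(u^3 - 4*u^2 - 16*u + 64) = (u - 4)*(u + 1)*(u^2 - 16) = (u - 4)*(u + 1)*(u + 4)*(u - 4)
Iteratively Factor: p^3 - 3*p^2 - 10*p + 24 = (p - 4)*(p^2 + p - 6) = (p - 4)*(p - 2)*(p + 3)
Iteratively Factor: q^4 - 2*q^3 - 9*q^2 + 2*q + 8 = (q + 2)*(q^3 - 4*q^2 - q + 4) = (q - 4)*(q + 2)*(q^2 - 1) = (q - 4)*(q - 1)*(q + 2)*(q + 1)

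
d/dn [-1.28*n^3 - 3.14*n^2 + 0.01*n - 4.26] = -3.84*n^2 - 6.28*n + 0.01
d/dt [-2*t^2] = -4*t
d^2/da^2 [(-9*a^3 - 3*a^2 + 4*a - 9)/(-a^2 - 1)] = 2*(-13*a^3 + 18*a^2 + 39*a - 6)/(a^6 + 3*a^4 + 3*a^2 + 1)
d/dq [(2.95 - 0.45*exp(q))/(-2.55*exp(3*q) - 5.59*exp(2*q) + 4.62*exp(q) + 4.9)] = (-2.295*exp(3*q) + 20.052*exp(2*q) + 32.981*exp(q) - 15.834)*exp(q)/(6.5025*exp(6*q) + 28.509*exp(5*q) + 7.6861*exp(4*q) - 76.6416*exp(3*q) - 33.4376*exp(2*q) + 45.276*exp(q) + 24.01)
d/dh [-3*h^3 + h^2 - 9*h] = -9*h^2 + 2*h - 9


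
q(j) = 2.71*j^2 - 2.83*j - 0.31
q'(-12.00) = -67.87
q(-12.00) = 423.89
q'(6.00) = 29.69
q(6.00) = 80.27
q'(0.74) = 1.18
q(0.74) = -0.92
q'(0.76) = 1.29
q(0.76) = -0.90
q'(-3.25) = -20.44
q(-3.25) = 37.51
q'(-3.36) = -21.04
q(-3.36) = 39.79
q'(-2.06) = -14.00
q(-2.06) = 17.02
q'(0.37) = -0.82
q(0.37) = -0.99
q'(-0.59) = -6.03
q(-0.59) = 2.30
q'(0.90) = 2.05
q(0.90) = -0.66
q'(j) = 5.42*j - 2.83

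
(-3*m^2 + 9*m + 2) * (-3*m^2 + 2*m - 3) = 9*m^4 - 33*m^3 + 21*m^2 - 23*m - 6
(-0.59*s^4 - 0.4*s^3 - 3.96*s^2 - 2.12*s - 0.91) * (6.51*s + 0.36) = -3.8409*s^5 - 2.8164*s^4 - 25.9236*s^3 - 15.2268*s^2 - 6.6873*s - 0.3276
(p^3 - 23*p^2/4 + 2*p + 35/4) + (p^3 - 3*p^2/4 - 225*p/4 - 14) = 2*p^3 - 13*p^2/2 - 217*p/4 - 21/4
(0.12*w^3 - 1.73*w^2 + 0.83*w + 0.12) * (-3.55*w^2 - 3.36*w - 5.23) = -0.426*w^5 + 5.7383*w^4 + 2.2387*w^3 + 5.8331*w^2 - 4.7441*w - 0.6276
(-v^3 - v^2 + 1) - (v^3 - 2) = -2*v^3 - v^2 + 3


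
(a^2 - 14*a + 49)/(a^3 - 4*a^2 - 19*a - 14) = (a - 7)/(a^2 + 3*a + 2)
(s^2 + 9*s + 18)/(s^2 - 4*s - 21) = (s + 6)/(s - 7)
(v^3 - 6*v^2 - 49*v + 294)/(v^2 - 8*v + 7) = (v^2 + v - 42)/(v - 1)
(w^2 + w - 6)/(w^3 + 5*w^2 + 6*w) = (w - 2)/(w*(w + 2))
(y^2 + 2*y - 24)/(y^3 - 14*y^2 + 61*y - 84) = (y + 6)/(y^2 - 10*y + 21)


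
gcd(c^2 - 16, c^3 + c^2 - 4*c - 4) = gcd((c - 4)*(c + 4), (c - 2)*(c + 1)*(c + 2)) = 1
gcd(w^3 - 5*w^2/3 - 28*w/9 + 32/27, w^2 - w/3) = w - 1/3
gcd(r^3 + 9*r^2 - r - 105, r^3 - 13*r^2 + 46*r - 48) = r - 3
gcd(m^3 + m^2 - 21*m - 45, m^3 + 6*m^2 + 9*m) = m^2 + 6*m + 9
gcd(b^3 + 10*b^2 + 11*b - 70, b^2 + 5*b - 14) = b^2 + 5*b - 14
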